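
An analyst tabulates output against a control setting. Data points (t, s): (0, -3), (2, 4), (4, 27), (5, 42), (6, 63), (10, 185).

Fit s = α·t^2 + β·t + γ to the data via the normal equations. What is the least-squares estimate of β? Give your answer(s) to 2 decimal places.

Normal-equation sums: Σt^2·t^2 = 12193, Σt^2·t = 1413, Σt^2 = 181, Σt·t = 181, Σt = 27, Σ1 = 6.
Moment sums: Σt^2·s = 22266, Σt·s = 2554, Σs = 318.
So AᵀA·[α, β, γ]ᵀ = Aᵀs: [[12193, 1413, 181]; [1413, 181, 27]; [181, 27, 6]]·[α, β, γ]ᵀ = [22266, 2554, 318]ᵀ.
Solving the 3×3 system (Gaussian elimination) gives α = 114/59, β = -232/413, γ = -1140/413.

β = -0.56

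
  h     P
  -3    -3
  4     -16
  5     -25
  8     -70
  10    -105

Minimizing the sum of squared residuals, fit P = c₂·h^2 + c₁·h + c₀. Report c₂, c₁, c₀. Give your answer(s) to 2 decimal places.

Forming MᵀM = [[15058, 1674, 214]; [1674, 214, 24]; [214, 24, 5]] and MᵀP = [-15888, -1790, -219]ᵀ gives MᵀM·[c₂, c₁, c₀]ᵀ = MᵀP.
Inverting the 3×3 Gram matrix, [c₂, c₁, c₀]ᵀ = [-103629/102782, -90163/102782, 183126/51391]ᵀ.

c₂ = -1.01, c₁ = -0.88, c₀ = 3.56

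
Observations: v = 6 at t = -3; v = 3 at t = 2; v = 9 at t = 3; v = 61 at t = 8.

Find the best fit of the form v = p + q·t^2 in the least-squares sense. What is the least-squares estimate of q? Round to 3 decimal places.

MᵀM·[p, q]ᵀ = Mᵀv reads: 4·p + 86·q = 79;  86·p + 4274·q = 4051.
(Σ1 = 4, Σt^2 = 86, Σt^2·t^2 = 4274, Σv = 79, Σt^2·v = 4051.)
Δ = 4·4274 − 86² = 9700.
p = (79·4274 − 86·4051)/9700 = -537/485; q = (4·4051 − 86·79)/9700 = 941/970.

q = 0.970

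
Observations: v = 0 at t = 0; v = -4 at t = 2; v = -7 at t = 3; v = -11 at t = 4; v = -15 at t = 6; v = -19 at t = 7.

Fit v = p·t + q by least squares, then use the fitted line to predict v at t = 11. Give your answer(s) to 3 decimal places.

v̂ = -29.280

Entries of AᵀA: Σt·t = 114, Σt = 22, Σ1 = 6.
For Aᵀv: Σt·v = -296, Σv = -56.
So AᵀA·[p, q]ᵀ = Aᵀv: [[114, 22]; [22, 6]]·[p, q]ᵀ = [-296, -56]ᵀ.
Δ = 114·6 − 22² = 200.
p = ((-296)·6 − 22·(-56))/200 = -68/25; q = (114·(-56) − 22·(-296))/200 = 16/25.
At t = 11: v̂ = (-68/25)·(11) + (16/25)·(1) = -732/25.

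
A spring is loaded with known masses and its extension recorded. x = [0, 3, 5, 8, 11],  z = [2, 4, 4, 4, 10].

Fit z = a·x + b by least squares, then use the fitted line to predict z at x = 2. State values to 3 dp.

ẑ = 2.738

Forming MᵀM = [[219, 27]; [27, 5]] and Mᵀz = [174, 24]ᵀ gives MᵀM·[a, b]ᵀ = Mᵀz.
Eliminating b: 5·(row 1) − 27·(row 2) gives 366·a = 5·174 − 27·24 = 222, so a = 37/61.
Then b = (24 − 27·(37/61))/5 = 93/61.
At x = 2: ẑ = (37/61)·(2) + (93/61)·(1) = 167/61.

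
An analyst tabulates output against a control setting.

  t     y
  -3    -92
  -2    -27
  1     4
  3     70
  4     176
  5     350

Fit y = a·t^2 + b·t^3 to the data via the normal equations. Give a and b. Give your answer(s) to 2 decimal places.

a = -1.11, b = 3.02

The normal equations are: 1060·a + 4118·b = 11264;  4118·a + 21244·b = 59608.
(Σt^2·t^2 = 1060, Σt^2·t^3 = 4118, Σt^3·t^3 = 21244, Σt^2·y = 11264, Σt^3·y = 59608.)
Eliminating b: 21244·(row 1) − 4118·(row 2) gives 5560716·a = 21244·11264 − 4118·59608 = -6173328, so a = -73492/66199.
Then b = (59608 − 4118·(-73492/66199))/21244 = 199992/66199.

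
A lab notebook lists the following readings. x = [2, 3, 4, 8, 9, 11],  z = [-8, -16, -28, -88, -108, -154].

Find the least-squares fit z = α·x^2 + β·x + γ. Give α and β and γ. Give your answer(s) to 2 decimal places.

From the data, Σx^2·x^2 = 25651, Σx^2·x = 2671, Σx^2 = 295, Σx·x = 295, Σx = 37, Σ1 = 6.
For Aᵀz: Σx^2·z = -33638, Σx·z = -3546, Σz = -402.
So AᵀA·[α, β, γ]ᵀ = Aᵀz: [[25651, 2671, 295]; [2671, 295, 37]; [295, 37, 6]]·[α, β, γ]ᵀ = [-33638, -3546, -402]ᵀ.
Inverting the 3×3 Gram matrix, [α, β, γ]ᵀ = [-27409/29040, -114281/29040, 17777/4840]ᵀ.

α = -0.94, β = -3.94, γ = 3.67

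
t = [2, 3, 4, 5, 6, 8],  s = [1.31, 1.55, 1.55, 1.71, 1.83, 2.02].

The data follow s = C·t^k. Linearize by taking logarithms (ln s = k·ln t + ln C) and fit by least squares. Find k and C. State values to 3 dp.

With ln sᵢ as the transformed response and ln tᵢ as the regressor:
XᵀX = [[13.7340, 8.6587]; [8.6587, 6]], rhs = [4.6845, 2.9904]ᵀ  (here Σln t = 8.6587, Σ(ln t)² = 13.7340, Σln s = 2.9904, Σln t·ln s = 4.6845).
Solving (det = 7.4309): k = 0.29788, ln C = 0.06853, so C = exp(0.06853) = 1.07093.

k = 0.298, C = 1.071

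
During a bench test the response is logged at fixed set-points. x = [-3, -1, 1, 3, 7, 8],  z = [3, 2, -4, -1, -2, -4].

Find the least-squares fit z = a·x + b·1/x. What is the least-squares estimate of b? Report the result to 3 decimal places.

Compute the Gram sums: Σx·x = 133, Σx·1/x = 6, Σ1/x·1/x = 63737/28224.
And Σx·z = -64, Σ1/x·z = -341/42.
So AᵀA·[a, b]ᵀ = Aᵀz: [[133, 6]; [6, 63737/28224]]·[a, b]ᵀ = [-64, -341/42]ᵀ.
Eliminating b: (63737/28224)·(row 1) − 6·(row 2) gives (1065851/4032)·a = (63737/28224)·(-64) − 6·(-341/42) = -42254/441, so a = -2704256/7460957.
Then b = ((-341/42) − 6·(-2704256/7460957))/(63737/28224) = -2805600/1065851.

b = -2.632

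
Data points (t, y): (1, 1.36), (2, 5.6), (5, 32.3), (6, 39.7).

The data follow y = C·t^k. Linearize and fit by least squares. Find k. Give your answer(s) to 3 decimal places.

k = 1.904

Taking logs, ln y = k·ln t + ln C, so regress ln y on ln t.
Σln t = 4.0943, Σ(ln t)² = 6.2811, Σln y = 9.1867, Σln t·ln y = 13.3831.
Equations: 6.2811·k + 4.0943·ln C = 13.3831;  4.0943·k + 4·ln C = 9.1867.
Solving (det = 8.3609): k = 1.90399, ln C = 0.34777.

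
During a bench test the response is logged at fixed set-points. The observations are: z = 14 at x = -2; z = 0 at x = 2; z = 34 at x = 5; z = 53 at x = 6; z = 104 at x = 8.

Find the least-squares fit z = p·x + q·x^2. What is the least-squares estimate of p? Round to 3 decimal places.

MᵀM·[p, q]ᵀ = Mᵀz reads: 133·p + 853·q = 1292;  853·p + 6049·q = 9470.
Eliminating q: 6049·(row 1) − 853·(row 2) gives 76908·p = 6049·1292 − 853·9470 = -262602, so p = -43767/12818.
Then q = (9470 − 853·(-43767/12818))/6049 = 26239/12818.

p = -3.414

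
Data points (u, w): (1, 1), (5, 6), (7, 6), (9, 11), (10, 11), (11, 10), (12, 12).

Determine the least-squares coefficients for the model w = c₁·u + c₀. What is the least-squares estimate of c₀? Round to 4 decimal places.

c₀ = 0.3489

With design matrix M, MᵀM = [[521, 55]; [55, 7]] and Mᵀw = [536, 57]ᵀ.
det = 521·7 − 55² = 622.
c₁ = (536·7 − 55·57)/622 = 617/622; c₀ = (521·57 − 55·536)/622 = 217/622.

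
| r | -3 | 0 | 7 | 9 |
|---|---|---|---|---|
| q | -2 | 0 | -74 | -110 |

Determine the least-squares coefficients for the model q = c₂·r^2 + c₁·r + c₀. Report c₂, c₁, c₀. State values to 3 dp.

c₂ = -1.021, c₁ = -3.015, c₀ = -1.216

Compute the Gram sums: Σr^2·r^2 = 9043, Σr^2·r = 1045, Σr^2 = 139, Σr·r = 139, Σr = 13, Σ1 = 4.
For Aᵀq: Σr^2·q = -12554, Σr·q = -1502, Σq = -186.
Normal equations: [[9043, 1045, 139]; [1045, 139, 13]; [139, 13, 4]]·[c₂, c₁, c₀]ᵀ = [-12554, -1502, -186]ᵀ.
Solving the 3×3 system (Gaussian elimination) gives c₂ = -9469/9273, c₁ = -27959/9273, c₀ = -3760/3091.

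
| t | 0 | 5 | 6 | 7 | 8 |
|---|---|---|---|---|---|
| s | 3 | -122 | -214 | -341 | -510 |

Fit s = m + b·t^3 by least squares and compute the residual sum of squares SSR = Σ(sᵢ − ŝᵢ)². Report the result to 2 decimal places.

Normal-equation sums: Σ1 = 5, Σt^3 = 1196, Σt^3·t^3 = 442074.
And Σs = -1184, Σt^3·s = -439557.
Δ = 5·442074 − 1196² = 779954.
m = ((-1184)·442074 − 1196·(-439557))/779954 = 1147278/389977; b = (5·(-439557) − 1196·(-1184))/779954 = -781721/779954.
Residuals: 22653/389977, 266181/779954, -176488/389977, -128567/779954, 85028/389977; SSR = 311487/779954.

SSR = 0.40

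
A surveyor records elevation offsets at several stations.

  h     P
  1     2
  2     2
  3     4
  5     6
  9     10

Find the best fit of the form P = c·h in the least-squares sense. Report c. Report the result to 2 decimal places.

From the data, Σh·h = 120.
Right-hand side: Σh·P = 138.
Normal equations: [[120]]·[c]ᵀ = [138]ᵀ.
c = 138/120 = 1.15.

c = 1.15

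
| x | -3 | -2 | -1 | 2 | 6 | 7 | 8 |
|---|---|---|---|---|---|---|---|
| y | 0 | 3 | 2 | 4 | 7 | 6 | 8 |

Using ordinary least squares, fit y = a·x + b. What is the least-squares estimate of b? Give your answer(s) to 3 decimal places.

Entries of MᵀM: Σx·x = 167, Σx = 17, Σ1 = 7.
And Σx·y = 148, Σy = 30.
MᵀM·[a, b]ᵀ = Mᵀy becomes [[167, 17]; [17, 7]]·[a, b]ᵀ = [148, 30]ᵀ.
Eliminating b: 7·(row 1) − 17·(row 2) gives 880·a = 7·148 − 17·30 = 526, so a = 263/440.
Then b = (30 − 17·(263/440))/7 = 1247/440.

b = 2.834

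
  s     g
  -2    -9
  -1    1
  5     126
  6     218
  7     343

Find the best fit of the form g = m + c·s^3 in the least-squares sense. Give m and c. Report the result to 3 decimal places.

m = 0.765, c = 1.000

MᵀM·[m, c]ᵀ = Mᵀg reads: 5·m + 675·c = 679;  675·m + 179995·c = 180558.
Eliminating c: 179995·(row 1) − 675·(row 2) gives 444350·m = 179995·679 − 675·180558 = 339955, so m = 67991/88870.
Then c = (180558 − 675·(67991/88870))/179995 = 88893/88870.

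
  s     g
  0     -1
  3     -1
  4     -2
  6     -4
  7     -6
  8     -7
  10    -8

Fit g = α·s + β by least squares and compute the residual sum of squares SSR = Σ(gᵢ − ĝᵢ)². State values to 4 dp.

SSR = 5.2511

The normal system AᵀA·[α, β]ᵀ = Aᵀg is [[274, 38]; [38, 7]]·[α, β]ᵀ = [-213, -29]ᵀ.
Determinant 274·7 − 38² = 474.
α = ((-213)·7 − 38·(-29))/474 = -389/474; β = (274·(-29) − 38·(-213))/474 = 74/237.
Residuals: -311/237, 545/474, 230/237, 145/237, -269/474, -59/79, -25/237; SSR = 2489/474.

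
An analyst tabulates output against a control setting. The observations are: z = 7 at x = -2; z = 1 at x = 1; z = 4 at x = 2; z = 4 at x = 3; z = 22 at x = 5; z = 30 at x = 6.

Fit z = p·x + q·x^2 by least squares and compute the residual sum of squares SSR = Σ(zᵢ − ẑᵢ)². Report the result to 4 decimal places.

SSR = 12.8937

The normal equations are: 79·p + 369·q = 297;  369·p + 2035·q = 1711.
(Σx·x = 79, Σx·x^2 = 369, Σx^2·x^2 = 2035, Σx·z = 297, Σx^2·z = 1711.)
Eliminating q: 2035·(row 1) − 369·(row 2) gives 24604·p = 2035·297 − 369·1711 = -26964, so p = -6741/6151.
Then q = (1711 − 369·(-6741/6151))/2035 = 6394/6151.
Residuals: 3999/6151, 6498/6151, 12510/6151, -12719/6151, 9177/6151, -5208/6151; SSR = 79309/6151.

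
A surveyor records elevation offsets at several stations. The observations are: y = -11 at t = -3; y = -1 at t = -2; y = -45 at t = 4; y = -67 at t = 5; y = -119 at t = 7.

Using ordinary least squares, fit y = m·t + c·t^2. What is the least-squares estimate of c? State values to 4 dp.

c = -2.0324

Entries of MᵀM: Σt·t = 103, Σt·t^2 = 497, Σt^2·t^2 = 3379.
Right-hand side: Σt·y = -1313, Σt^2·y = -8329.
Normal equations: [[103, 497]; [497, 3379]]·[m, c]ᵀ = [-1313, -8329]ᵀ.
Eliminating c: 3379·(row 1) − 497·(row 2) gives 101028·m = 3379·(-1313) − 497·(-8329) = -297114, so m = -49519/16838.
Then c = ((-8329) − 497·(-49519/16838))/3379 = -34221/16838.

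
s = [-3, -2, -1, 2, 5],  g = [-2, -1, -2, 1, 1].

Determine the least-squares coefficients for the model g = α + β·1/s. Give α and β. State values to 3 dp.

α = -0.082, β = 2.286

XᵀX·[α, β]ᵀ = Xᵀg reads: 5·α + (-17/15)·β = -3;  (-17/15)·α + (743/450)·β = 58/15.
(Σ1 = 5, Σ1/s = -17/15, Σ1/s·1/s = 743/450, Σg = -3, Σ1/s·g = 58/15.)
det = 5·(743/450) − (-17/15)² = 3137/450.
α = ((-3)·(743/450) − (-17/15)·(58/15))/(3137/450) = -257/3137; β = (5·(58/15) − (-17/15)·(-3))/(3137/450) = 7170/3137.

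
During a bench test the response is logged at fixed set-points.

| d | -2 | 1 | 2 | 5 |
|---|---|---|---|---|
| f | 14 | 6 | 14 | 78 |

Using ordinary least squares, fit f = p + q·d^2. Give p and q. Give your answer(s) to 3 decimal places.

Forming MᵀM = [[4, 34]; [34, 658]] and Mᵀf = [112, 2068]ᵀ gives MᵀM·[p, q]ᵀ = Mᵀf.
Determinant 4·658 − 34² = 1476.
p = (112·658 − 34·2068)/1476 = 94/41; q = (4·2068 − 34·112)/1476 = 124/41.

p = 2.293, q = 3.024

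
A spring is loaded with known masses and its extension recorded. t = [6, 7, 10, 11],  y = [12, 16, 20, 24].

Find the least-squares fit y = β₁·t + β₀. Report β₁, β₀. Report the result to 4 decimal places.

Compute the Gram sums: Σt·t = 306, Σt = 34, Σ1 = 4.
And Σt·y = 648, Σy = 72.
So MᵀM·[β₁, β₀]ᵀ = Mᵀy: [[306, 34]; [34, 4]]·[β₁, β₀]ᵀ = [648, 72]ᵀ.
Determinant 306·4 − 34² = 68.
β₁ = (648·4 − 34·72)/68 = 36/17; β₀ = (306·72 − 34·648)/68 = 0.

β₁ = 2.1176, β₀ = 0.0000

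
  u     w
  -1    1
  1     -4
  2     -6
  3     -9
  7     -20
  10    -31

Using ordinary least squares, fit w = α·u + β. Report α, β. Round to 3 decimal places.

α = -2.892, β = -0.896

From the data, Σu·u = 164, Σu = 22, Σ1 = 6.
Moment sums: Σu·w = -494, Σw = -69.
AᵀA·[α, β]ᵀ = Aᵀw becomes [[164, 22]; [22, 6]]·[α, β]ᵀ = [-494, -69]ᵀ.
det = 164·6 − 22² = 500.
α = ((-494)·6 − 22·(-69))/500 = -723/250; β = (164·(-69) − 22·(-494))/500 = -112/125.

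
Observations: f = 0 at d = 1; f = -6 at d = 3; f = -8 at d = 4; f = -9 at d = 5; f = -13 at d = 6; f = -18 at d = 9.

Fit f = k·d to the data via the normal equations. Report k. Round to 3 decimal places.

Entries of AᵀA: Σd·d = 168.
Moment sums: Σd·f = -335.
AᵀA·[k]ᵀ = Aᵀf becomes [[168]]·[k]ᵀ = [-335]ᵀ.
Hence k = -335 / 168 ≈ -1.99405.

k = -1.994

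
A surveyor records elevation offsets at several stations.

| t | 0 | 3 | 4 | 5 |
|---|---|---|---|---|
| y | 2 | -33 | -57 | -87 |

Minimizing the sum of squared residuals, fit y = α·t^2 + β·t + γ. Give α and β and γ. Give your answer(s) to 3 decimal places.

From the data, Σt^2·t^2 = 962, Σt^2·t = 216, Σt^2 = 50, Σt·t = 50, Σt = 12, Σ1 = 4.
For Xᵀy: Σt^2·y = -3384, Σt·y = -762, Σy = -175.
So XᵀX·[α, β, γ]ᵀ = Xᵀy: [[962, 216, 50]; [216, 50, 12]; [50, 12, 4]]·[α, β, γ]ᵀ = [-3384, -762, -175]ᵀ.
Inverting the 3×3 Gram matrix, [α, β, γ]ᵀ = [-1109/362, -450/181, 725/362]ᵀ.

α = -3.064, β = -2.486, γ = 2.003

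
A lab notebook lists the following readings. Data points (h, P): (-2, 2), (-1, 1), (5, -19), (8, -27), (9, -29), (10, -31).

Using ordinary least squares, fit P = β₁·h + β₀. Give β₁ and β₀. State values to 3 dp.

Setting ∂/∂β₁ … = 0 gives: 275·β₁ + 29·β₀ = -887;  29·β₁ + 6·β₀ = -103.
Δ = 275·6 − 29² = 809.
β₁ = ((-887)·6 − 29·(-103))/809 = -2335/809; β₀ = (275·(-103) − 29·(-887))/809 = -2602/809.

β₁ = -2.886, β₀ = -3.216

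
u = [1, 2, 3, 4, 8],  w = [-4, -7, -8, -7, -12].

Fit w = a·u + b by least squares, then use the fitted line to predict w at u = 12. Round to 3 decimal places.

ŵ = -16.000

Normal-equation sums: Σu·u = 94, Σu = 18, Σ1 = 5.
Moment sums: Σu·w = -166, Σw = -38.
Normal equations: [[94, 18]; [18, 5]]·[a, b]ᵀ = [-166, -38]ᵀ.
Δ = 94·5 − 18² = 146.
a = ((-166)·5 − 18·(-38))/146 = -1; b = (94·(-38) − 18·(-166))/146 = -4.
At u = 12: ŵ = (-1)·(12) + (-4)·(1) = -16.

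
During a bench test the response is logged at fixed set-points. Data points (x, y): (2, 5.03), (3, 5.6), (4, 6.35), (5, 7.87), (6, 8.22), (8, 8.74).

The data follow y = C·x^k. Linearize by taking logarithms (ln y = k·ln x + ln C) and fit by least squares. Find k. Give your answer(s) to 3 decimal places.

k = 0.442

Taking logs, ln y = k·ln x + ln C, so regress ln y on ln x.
Σln x = 8.6587, Σ(ln x)² = 13.7340, Σln y = 11.5242, Σln x·ln y = 17.1778.
Equations: 13.7340·k + 8.6587·ln C = 17.1778;  8.6587·k + 6·ln C = 11.5242.
Δ = 13.7340·6 − (8.6587)² = 7.4309; k = (17.1778·6 − 8.6587·11.5242)/7.4309 = 0.44169, ln C = (13.7340·11.5242 − 8.6587·17.1778)/7.4309 = 1.28329.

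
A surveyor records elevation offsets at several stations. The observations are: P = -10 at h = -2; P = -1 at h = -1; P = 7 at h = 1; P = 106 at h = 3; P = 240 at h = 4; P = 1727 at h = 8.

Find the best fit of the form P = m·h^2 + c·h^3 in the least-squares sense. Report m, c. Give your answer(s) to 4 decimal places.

With design matrix X, XᵀX = [[4451, 34003]; [34003, 267035]] and XᵀP = [115288, 902534]ᵀ.
Eliminating c: 267035·(row 1) − 34003·(row 2) gives 32368776·m = 267035·115288 − 34003·902534 = 97067478, so m = 16177913/5394796.
Then c = (902534 − 34003·(16177913/5394796))/267035 = 16173495/5394796.

m = 2.9988, c = 2.9980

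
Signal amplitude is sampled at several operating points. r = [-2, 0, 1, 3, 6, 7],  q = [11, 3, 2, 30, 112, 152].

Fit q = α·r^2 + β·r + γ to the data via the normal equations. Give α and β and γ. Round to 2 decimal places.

α = 3.00, β = 0.60, γ = 0.68

Entries of XᵀX: Σr^2·r^2 = 3795, Σr^2·r = 579, Σr^2 = 99, Σr·r = 99, Σr = 15, Σ1 = 6.
Right-hand side: Σr^2·q = 11796, Σr·q = 1806, Σq = 310.
Normal equations: [[3795, 579, 99]; [579, 99, 15]; [99, 15, 6]]·[α, β, γ]ᵀ = [11796, 1806, 310]ᵀ.
Solving the 3×3 system (Gaussian elimination) gives α = 4607/1536, β = 917/1536, γ = 263/384.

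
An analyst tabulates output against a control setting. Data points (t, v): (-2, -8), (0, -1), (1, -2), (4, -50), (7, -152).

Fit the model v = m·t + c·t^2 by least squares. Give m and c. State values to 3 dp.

m = -1.093, c = -2.934

The normal system AᵀA·[m, c]ᵀ = Aᵀv is [[70, 400]; [400, 2674]]·[m, c]ᵀ = [-1250, -8282]ᵀ.
det = 70·2674 − 400² = 27180.
m = ((-1250)·2674 − 400·(-8282))/27180 = -165/151; c = (70·(-8282) − 400·(-1250))/27180 = -443/151.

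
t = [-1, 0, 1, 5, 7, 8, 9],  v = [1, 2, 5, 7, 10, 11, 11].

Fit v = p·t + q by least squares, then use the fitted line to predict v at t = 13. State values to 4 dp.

Forming XᵀX = [[221, 29]; [29, 7]] and Xᵀv = [296, 47]ᵀ gives XᵀX·[p, q]ᵀ = Xᵀv.
Δ = 221·7 − 29² = 706.
p = (296·7 − 29·47)/706 = 709/706; q = (221·47 − 29·296)/706 = 1803/706.
At t = 13: v̂ = (709/706)·(13) + (1803/706)·(1) = 5510/353.

v̂ = 15.6091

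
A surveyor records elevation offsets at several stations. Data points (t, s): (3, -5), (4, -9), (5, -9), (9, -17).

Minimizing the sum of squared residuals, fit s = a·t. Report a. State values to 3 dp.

Compute the Gram sums: Σt·t = 131.
And Σt·s = -249.
XᵀX·[a]ᵀ = Xᵀs becomes [[131]]·[a]ᵀ = [-249]ᵀ.
Hence a = -249 / 131 ≈ -1.90076.

a = -1.901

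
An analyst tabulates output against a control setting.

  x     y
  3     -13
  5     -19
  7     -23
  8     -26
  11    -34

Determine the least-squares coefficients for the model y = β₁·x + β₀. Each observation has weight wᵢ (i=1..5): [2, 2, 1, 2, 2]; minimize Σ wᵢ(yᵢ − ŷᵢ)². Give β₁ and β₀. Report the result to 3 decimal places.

From the data, Σwᵢ·x·x = 487, Σwᵢ·x = 61, Σwᵢ·1 = 9.
Moment sums: Σwᵢ·x·y = -1593, Σwᵢ·y = -207.
Normal equations: [[487, 61]; [61, 9]]·[β₁, β₀]ᵀ = [-1593, -207]ᵀ.
Eliminating β₀: 9·(row 1) − 61·(row 2) gives 662·β₁ = 9·(-1593) − 61·(-207) = -1710, so β₁ = -855/331.
Then β₀ = ((-207) − 61·(-855/331))/9 = -1818/331.

β₁ = -2.583, β₀ = -5.492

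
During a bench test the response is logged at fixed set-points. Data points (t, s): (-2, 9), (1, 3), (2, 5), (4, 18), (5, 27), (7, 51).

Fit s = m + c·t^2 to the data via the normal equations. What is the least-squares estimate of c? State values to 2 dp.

With design matrix A, AᵀA = [[6, 99]; [99, 3315]] and Aᵀs = [113, 3521]ᵀ.
det = 6·3315 − 99² = 10089.
m = (113·3315 − 99·3521)/10089 = 8672/3363; c = (6·3521 − 99·113)/10089 = 3313/3363.

c = 0.99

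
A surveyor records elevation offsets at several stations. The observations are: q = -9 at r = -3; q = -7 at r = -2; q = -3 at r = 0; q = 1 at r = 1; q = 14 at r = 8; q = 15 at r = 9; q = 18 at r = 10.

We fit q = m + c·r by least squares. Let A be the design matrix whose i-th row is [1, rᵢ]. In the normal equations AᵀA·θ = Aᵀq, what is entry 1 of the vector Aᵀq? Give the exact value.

Entry 1 ↔ basis 1, so (Aᵀq)_{1} = Σᵢ qᵢ = (1)·(-9) + (1)·(-7) + (1)·(-3) + (1)·(1) + (1)·(14) + (1)·(15) + (1)·(18) = 29.

29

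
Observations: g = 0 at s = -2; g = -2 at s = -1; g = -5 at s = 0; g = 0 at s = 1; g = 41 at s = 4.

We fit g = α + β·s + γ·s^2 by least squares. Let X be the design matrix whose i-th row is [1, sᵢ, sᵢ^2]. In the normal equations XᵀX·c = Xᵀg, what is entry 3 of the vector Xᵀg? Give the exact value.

654

Entry 3 ↔ basis s^2, so (Xᵀg)_{3} = Σᵢ (s^2)·gᵢ = (4)·(0) + (1)·(-2) + (0)·(-5) + (1)·(0) + (16)·(41) = 654.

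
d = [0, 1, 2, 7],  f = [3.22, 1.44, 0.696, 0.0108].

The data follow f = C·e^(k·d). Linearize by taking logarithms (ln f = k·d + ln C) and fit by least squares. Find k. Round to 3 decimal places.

Let Y = ln f. Fitting Y = k·d + ln C by least squares:
Σd = 10.0000, Σ(d)² = 54.0000, Σln f = -3.3566, Σd·ln f = -32.0576.
Equations: 54.0000·k + 10.0000·ln C = -32.0576;  10.0000·k + 4·ln C = -3.3566.
Δ = 54.0000·4 − (10.0000)² = 116.0000; k = (-32.0576·4 − 10.0000·-3.3566)/116.0000 = -0.81607, ln C = (54.0000·-3.3566 − 10.0000·-32.0576)/116.0000 = 1.20104.

k = -0.816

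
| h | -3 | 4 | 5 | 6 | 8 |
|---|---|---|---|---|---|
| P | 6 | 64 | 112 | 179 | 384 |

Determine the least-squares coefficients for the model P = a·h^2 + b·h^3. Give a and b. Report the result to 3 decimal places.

Normal-equation sums: Σh^2·h^2 = 6354, Σh^2·h^3 = 44450, Σh^3·h^3 = 329250.
Moment sums: Σh^2·P = 34898, Σh^3·P = 253206.
det = 6354·329250 − 44450² = 116252000.
a = (34898·329250 − 44450·253206)/116252000 = 1175799/581260; b = (6354·253206 − 44450·34898)/116252000 = 7206853/14531500.

a = 2.023, b = 0.496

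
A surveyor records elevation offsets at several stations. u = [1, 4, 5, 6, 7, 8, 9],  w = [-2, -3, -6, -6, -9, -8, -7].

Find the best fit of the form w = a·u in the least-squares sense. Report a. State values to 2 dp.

With design matrix M, MᵀM = [[272]] and Mᵀw = [-270]ᵀ.
Hence a = -270 / 272 ≈ -0.992647.

a = -0.99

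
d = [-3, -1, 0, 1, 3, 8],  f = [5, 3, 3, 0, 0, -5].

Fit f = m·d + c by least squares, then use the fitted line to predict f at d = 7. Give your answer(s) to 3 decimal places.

The normal equations are: 84·m + 8·c = -58;  8·m + 6·c = 6.
(Σd·d = 84, Σd = 8, Σ1 = 6, Σd·f = -58, Σf = 6.)
Δ = 84·6 − 8² = 440.
m = ((-58)·6 − 8·6)/440 = -9/10; c = (84·6 − 8·(-58))/440 = 11/5.
At d = 7: f̂ = (-9/10)·(7) + (11/5)·(1) = -41/10.

f̂ = -4.100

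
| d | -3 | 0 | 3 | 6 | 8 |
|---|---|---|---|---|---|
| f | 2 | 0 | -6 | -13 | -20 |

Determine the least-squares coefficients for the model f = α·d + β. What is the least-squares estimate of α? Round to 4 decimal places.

Setting ∂/∂α … = 0 gives: 118·α + 14·β = -262;  14·α + 5·β = -37.
det = 118·5 − 14² = 394.
α = ((-262)·5 − 14·(-37))/394 = -396/197; β = (118·(-37) − 14·(-262))/394 = -349/197.

α = -2.0102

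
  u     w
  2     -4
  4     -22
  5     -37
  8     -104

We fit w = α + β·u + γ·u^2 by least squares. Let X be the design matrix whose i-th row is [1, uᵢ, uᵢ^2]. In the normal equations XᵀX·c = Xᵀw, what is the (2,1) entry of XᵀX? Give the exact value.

Row 2 ↔ basis u, column 1 ↔ basis 1, so (XᵀX)_{2,1} = Σᵢ u = (2)·(1) + (4)·(1) + (5)·(1) + (8)·(1) = 19.

19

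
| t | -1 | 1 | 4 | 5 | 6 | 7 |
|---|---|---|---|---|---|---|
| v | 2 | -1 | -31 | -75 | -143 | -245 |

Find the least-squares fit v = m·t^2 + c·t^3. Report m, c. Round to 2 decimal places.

Sums needed: Σt^2·t^2 = 4580, Σt^2·t^3 = 28732, Σt^3·t^3 = 184028.
And Σt^2·v = -19523, Σt^3·v = -126285.
Normal equations: [[4580, 28732]; [28732, 184028]]·[m, c]ᵀ = [-19523, -126285]ᵀ.
Δ = 4580·184028 − 28732² = 17320416.
m = ((-19523)·184028 − 28732·(-126285))/17320416 = 4455247/2165052; c = (4580·(-126285) − 28732·(-19523))/17320416 = -545327/541263.

m = 2.06, c = -1.01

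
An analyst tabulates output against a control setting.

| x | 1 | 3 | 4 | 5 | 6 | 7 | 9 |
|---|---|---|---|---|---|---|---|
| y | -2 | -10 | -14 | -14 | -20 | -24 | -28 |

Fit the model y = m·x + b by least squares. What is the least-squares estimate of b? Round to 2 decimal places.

With design matrix M, MᵀM = [[217, 35]; [35, 7]] and Mᵀy = [-698, -112]ᵀ.
det = 217·7 − 35² = 294.
m = ((-698)·7 − 35·(-112))/294 = -23/7; b = (217·(-112) − 35·(-698))/294 = 3/7.

b = 0.43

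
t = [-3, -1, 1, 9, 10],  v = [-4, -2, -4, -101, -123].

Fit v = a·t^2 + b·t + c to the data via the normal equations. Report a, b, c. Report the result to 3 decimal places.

The normal equations are: 16644·a + 1702·b + 192·c = -20523;  1702·a + 192·b + 16·c = -2129;  192·a + 16·b + 5·c = -234.
Inverting the 3×3 Gram matrix, [a, b, c]ᵀ = [-308401/306278, -620085/306278, -36210/21877]ᵀ.

a = -1.007, b = -2.025, c = -1.655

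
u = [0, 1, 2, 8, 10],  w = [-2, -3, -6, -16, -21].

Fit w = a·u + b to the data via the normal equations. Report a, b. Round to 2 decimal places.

The normal equations are: 169·a + 21·b = -353;  21·a + 5·b = -48.
(Σu·u = 169, Σu = 21, Σ1 = 5, Σu·w = -353, Σw = -48.)
Δ = 169·5 − 21² = 404.
a = ((-353)·5 − 21·(-48))/404 = -757/404; b = (169·(-48) − 21·(-353))/404 = -699/404.

a = -1.87, b = -1.73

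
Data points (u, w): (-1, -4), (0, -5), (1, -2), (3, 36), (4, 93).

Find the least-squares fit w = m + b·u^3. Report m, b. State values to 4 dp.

Forming XᵀX = [[5, 91]; [91, 4827]] and Xᵀw = [118, 6926]ᵀ gives XᵀX·[m, b]ᵀ = Xᵀw.
Eliminating b: 4827·(row 1) − 91·(row 2) gives 15854·m = 4827·118 − 91·6926 = -60680, so m = -30340/7927.
Then b = (6926 − 91·(-30340/7927))/4827 = 11946/7927.

m = -3.8274, b = 1.5070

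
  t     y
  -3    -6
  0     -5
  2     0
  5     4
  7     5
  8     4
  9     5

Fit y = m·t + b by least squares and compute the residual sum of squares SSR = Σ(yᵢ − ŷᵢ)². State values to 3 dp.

SSR = 11.967

The normal equations are: 232·m + 28·b = 150;  28·m + 7·b = 7.
(Σt·t = 232, Σt = 28, Σ1 = 7, Σt·y = 150, Σy = 7.)
Eliminating b: 7·(row 1) − 28·(row 2) gives 840·m = 7·150 − 28·7 = 854, so m = 61/60.
Then b = (7 − 28·(61/60))/7 = -46/15.
Residuals: 7/60, -29/15, 31/30, 119/60, 19/20, -16/15, -13/12; SSR = 359/30.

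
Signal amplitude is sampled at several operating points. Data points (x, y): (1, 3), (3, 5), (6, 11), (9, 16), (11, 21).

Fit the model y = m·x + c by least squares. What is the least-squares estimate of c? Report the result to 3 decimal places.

The normal system MᵀM·[m, c]ᵀ = Mᵀy is [[248, 30]; [30, 5]]·[m, c]ᵀ = [459, 56]ᵀ.
Determinant 248·5 − 30² = 340.
m = (459·5 − 30·56)/340 = 123/68; c = (248·56 − 30·459)/340 = 59/170.

c = 0.347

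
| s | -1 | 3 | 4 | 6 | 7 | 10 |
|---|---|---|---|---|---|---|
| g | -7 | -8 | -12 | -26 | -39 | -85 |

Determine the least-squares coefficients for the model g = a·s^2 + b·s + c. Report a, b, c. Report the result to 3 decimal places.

The normal system MᵀM·[a, b, c]ᵀ = Mᵀg is [[14035, 1649, 211]; [1649, 211, 29]; [211, 29, 6]]·[a, b, c]ᵀ = [-11618, -1344, -177]ᵀ.
Row-reducing yields a = -8963/8724, b = 486193/218100, c = -75326/18175.

a = -1.027, b = 2.229, c = -4.144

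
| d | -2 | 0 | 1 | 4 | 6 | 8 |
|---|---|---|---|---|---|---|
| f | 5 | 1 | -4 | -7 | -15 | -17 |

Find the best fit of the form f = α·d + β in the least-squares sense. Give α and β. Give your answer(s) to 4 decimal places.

XᵀX·[α, β]ᵀ = Xᵀf reads: 121·α + 17·β = -268;  17·α + 6·β = -37.
Eliminating β: 6·(row 1) − 17·(row 2) gives 437·α = 6·(-268) − 17·(-37) = -979, so α = -979/437.
Then β = ((-37) − 17·(-979/437))/6 = 79/437.

α = -2.2403, β = 0.1808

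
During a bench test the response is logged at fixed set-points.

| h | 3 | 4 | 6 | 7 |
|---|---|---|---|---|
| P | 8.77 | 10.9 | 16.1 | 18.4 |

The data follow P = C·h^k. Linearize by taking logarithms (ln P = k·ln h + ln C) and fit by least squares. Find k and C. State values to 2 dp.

k = 0.89, C = 3.26

Linearized form: ln P = k·ln h + ln C. From the 4 transformed points,
Sums: Σln h = 6.2226, Σ(ln h)² = 10.1257, Σln P = 10.2513, Σln h·ln P = 16.3431.
Normal system: [[10.1257, 6.2226]; [6.2226, 4]]·[k, ln C]ᵀ = [16.3431, 10.2513]ᵀ.
Slope k = (n·Σln h·ln P − Σln h·Σln P)/(n·Σ(ln h)² − (Σln h)²) = (4·16.3431 − 6.2226·10.2513)/1.7825 = 0.88823; ln C = (Σln P − k·Σln h)/n = 1.18105, so C = exp(1.18105) = 3.25780.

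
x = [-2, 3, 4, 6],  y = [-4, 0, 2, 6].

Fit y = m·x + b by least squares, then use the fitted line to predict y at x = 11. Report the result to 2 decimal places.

Sums needed: Σx·x = 65, Σx = 11, Σ1 = 4.
And Σx·y = 52, Σy = 4.
Normal equations: [[65, 11]; [11, 4]]·[m, b]ᵀ = [52, 4]ᵀ.
Eliminating b: 4·(row 1) − 11·(row 2) gives 139·m = 4·52 − 11·4 = 164, so m = 164/139.
Then b = (4 − 11·(164/139))/4 = -312/139.
At x = 11: ŷ = (164/139)·(11) + (-312/139)·(1) = 1492/139.

ŷ = 10.73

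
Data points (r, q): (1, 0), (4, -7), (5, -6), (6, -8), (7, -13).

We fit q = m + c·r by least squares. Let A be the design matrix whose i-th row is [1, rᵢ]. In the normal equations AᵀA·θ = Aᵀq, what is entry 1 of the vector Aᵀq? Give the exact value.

Entry 1 ↔ basis 1, so (Aᵀq)_{1} = Σᵢ qᵢ = (1)·(0) + (1)·(-7) + (1)·(-6) + (1)·(-8) + (1)·(-13) = -34.

-34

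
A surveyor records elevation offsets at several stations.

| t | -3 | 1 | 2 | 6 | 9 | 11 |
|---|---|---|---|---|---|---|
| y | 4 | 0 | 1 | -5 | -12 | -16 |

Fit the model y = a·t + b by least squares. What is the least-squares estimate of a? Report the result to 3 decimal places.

Sums needed: Σt·t = 252, Σt = 26, Σ1 = 6.
And Σt·y = -324, Σy = -28.
det = 252·6 − 26² = 836.
a = ((-324)·6 − 26·(-28))/836 = -16/11; b = (252·(-28) − 26·(-324))/836 = 18/11.

a = -1.455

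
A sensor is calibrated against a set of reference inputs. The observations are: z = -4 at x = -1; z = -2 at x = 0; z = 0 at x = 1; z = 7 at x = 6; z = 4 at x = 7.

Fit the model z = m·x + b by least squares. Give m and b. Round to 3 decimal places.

m = 1.147, b = -1.981

From the data, Σx·x = 87, Σx = 13, Σ1 = 5.
Moment sums: Σx·z = 74, Σz = 5.
So MᵀM·[m, b]ᵀ = Mᵀz: [[87, 13]; [13, 5]]·[m, b]ᵀ = [74, 5]ᵀ.
Δ = 87·5 − 13² = 266.
m = (74·5 − 13·5)/266 = 305/266; b = (87·5 − 13·74)/266 = -527/266.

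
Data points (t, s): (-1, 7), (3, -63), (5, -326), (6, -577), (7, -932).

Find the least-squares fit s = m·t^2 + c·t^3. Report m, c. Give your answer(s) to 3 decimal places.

m = 1.977, c = -3.000

Normal-equation sums: Σt^2·t^2 = 4404, Σt^2·t^3 = 27950, Σt^3·t^3 = 180660.
Right-hand side: Σt^2·s = -75150, Σt^3·s = -486766.
XᵀX·[m, c]ᵀ = Xᵀs becomes [[4404, 27950]; [27950, 180660]]·[m, c]ᵀ = [-75150, -486766]ᵀ.
det = 4404·180660 − 27950² = 14424140.
m = ((-75150)·180660 − 27950·(-486766))/14424140 = 1425535/721207; c = (4404·(-486766) − 27950·(-75150))/14424140 = -10818741/3606035.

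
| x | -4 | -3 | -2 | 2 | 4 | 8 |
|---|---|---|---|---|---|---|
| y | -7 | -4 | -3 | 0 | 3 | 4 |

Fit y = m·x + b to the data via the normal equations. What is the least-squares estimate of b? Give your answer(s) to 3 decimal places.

MᵀM·[m, b]ᵀ = Mᵀy reads: 113·m + 5·b = 90;  5·m + 6·b = -7.
(Σx·x = 113, Σx = 5, Σ1 = 6, Σx·y = 90, Σy = -7.)
Eliminating b: 6·(row 1) − 5·(row 2) gives 653·m = 6·90 − 5·(-7) = 575, so m = 575/653.
Then b = ((-7) − 5·(575/653))/6 = -1241/653.

b = -1.900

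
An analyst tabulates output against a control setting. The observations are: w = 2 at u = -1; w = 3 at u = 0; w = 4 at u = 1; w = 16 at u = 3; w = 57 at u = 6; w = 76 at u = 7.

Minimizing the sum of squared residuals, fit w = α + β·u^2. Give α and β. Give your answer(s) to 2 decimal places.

α = 2.11, β = 1.51

Sums needed: Σ1 = 6, Σu^2 = 96, Σu^2·u^2 = 3780.
For Xᵀw: Σw = 158, Σu^2·w = 5926.
Normal equations: [[6, 96]; [96, 3780]]·[α, β]ᵀ = [158, 5926]ᵀ.
Eliminating β: 3780·(row 1) − 96·(row 2) gives 13464·α = 3780·158 − 96·5926 = 28344, so α = 1181/561.
Then β = (5926 − 96·(1181/561))/3780 = 1699/1122.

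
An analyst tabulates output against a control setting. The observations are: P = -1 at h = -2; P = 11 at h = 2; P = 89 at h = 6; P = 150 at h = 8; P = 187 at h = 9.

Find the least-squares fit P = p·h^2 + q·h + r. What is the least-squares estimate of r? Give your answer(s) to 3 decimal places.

r = -2.716

MᵀM·[p, q, r]ᵀ = MᵀP reads: 11985·p + 1457·q + 189·r = 27991;  1457·p + 189·q + 23·r = 3441;  189·p + 23·q + 5·r = 436.
Solving the 3×3 system (Gaussian elimination) gives p = 21963/11054, q = 462727/143702, r = -195174/71851.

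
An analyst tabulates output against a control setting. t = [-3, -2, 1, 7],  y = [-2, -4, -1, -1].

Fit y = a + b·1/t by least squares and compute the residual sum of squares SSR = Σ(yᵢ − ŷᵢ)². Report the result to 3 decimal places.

Entries of AᵀA: Σ1 = 4, Σ1/t = 13/42, Σ1/t·1/t = 2437/1764.
Moment sums: Σy = -8, Σ1/t·y = 32/21.
Δ = 4·(2437/1764) − (13/42)² = 3193/588.
a = ((-8)·(2437/1764) − (13/42)·(32/21))/(3193/588) = -6776/3193; b = (4·(32/21) − (13/42)·(-8))/(3193/588) = 5040/3193.
Residuals: 2070/3193, -3476/3193, -47/103, 2863/3193; SSR = 8358/3193.

SSR = 2.618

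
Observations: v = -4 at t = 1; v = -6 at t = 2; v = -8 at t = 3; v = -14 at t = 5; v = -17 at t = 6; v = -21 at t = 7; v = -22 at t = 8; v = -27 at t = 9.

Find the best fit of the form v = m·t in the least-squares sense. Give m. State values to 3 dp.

m = -2.892

Compute the Gram sums: Σt·t = 269.
Moment sums: Σt·v = -778.
XᵀX·[m]ᵀ = Xᵀv becomes [[269]]·[m]ᵀ = [-778]ᵀ.
m = (-778)/269 = -2.89219.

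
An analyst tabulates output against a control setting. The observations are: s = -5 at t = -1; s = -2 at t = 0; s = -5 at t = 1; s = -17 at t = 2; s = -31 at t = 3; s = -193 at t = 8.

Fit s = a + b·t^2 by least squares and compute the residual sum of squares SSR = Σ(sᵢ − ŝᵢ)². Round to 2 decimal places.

SSR = 8.95

Entries of XᵀX: Σ1 = 6, Σt^2 = 79, Σt^2·t^2 = 4195.
For Xᵀs: Σs = -253, Σt^2·s = -12709.
Normal equations: [[6, 79]; [79, 4195]]·[a, b]ᵀ = [-253, -12709]ᵀ.
Δ = 6·4195 − 79² = 18929.
a = ((-253)·4195 − 79·(-12709))/18929 = -57324/18929; b = (6·(-12709) − 79·(-253))/18929 = -56267/18929.
Residuals: 18946/18929, 19466/18929, 18946/18929, -39401/18929, -23072/18929, 5115/18929; SSR = 169462/18929.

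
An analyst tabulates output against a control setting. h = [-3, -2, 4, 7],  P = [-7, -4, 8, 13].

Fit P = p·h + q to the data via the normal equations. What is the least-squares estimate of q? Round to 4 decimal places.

q = -0.4783

From the data, Σh·h = 78, Σh = 6, Σ1 = 4.
And Σh·P = 152, ΣP = 10.
So XᵀX·[p, q]ᵀ = XᵀP: [[78, 6]; [6, 4]]·[p, q]ᵀ = [152, 10]ᵀ.
Eliminating q: 4·(row 1) − 6·(row 2) gives 276·p = 4·152 − 6·10 = 548, so p = 137/69.
Then q = (10 − 6·(137/69))/4 = -11/23.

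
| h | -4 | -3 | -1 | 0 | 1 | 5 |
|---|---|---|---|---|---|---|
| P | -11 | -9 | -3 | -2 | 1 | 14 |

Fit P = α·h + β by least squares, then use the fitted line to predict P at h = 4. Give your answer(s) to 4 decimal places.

The normal equations are: 52·α + (-2)·β = 145;  (-2)·α + 6·β = -10.
(Σh·h = 52, Σh = -2, Σ1 = 6, Σh·P = 145, ΣP = -10.)
Determinant 52·6 − (-2)² = 308.
α = (145·6 − (-2)·(-10))/308 = 425/154; β = (52·(-10) − (-2)·145)/308 = -115/154.
At h = 4: P̂ = (425/154)·(4) + (-115/154)·(1) = 1585/154.

P̂ = 10.2922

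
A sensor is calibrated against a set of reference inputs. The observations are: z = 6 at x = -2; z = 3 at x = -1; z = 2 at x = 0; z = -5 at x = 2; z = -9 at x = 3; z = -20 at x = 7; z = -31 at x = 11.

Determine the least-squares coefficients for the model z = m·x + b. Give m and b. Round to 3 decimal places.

m = -2.894, b = 0.555

From the data, Σx·x = 188, Σx = 20, Σ1 = 7.
For Aᵀz: Σx·z = -533, Σz = -54.
Eliminating b: 7·(row 1) − 20·(row 2) gives 916·m = 7·(-533) − 20·(-54) = -2651, so m = -2651/916.
Then b = ((-54) − 20·(-2651/916))/7 = 127/229.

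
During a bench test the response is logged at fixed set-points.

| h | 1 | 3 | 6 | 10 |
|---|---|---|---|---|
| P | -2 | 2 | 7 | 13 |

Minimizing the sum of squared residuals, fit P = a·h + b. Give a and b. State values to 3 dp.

a = 1.652, b = -3.261

Sums needed: Σh·h = 146, Σh = 20, Σ1 = 4.
Right-hand side: Σh·P = 176, ΣP = 20.
So XᵀX·[a, b]ᵀ = XᵀP: [[146, 20]; [20, 4]]·[a, b]ᵀ = [176, 20]ᵀ.
Δ = 146·4 − 20² = 184.
a = (176·4 − 20·20)/184 = 38/23; b = (146·20 − 20·176)/184 = -75/23.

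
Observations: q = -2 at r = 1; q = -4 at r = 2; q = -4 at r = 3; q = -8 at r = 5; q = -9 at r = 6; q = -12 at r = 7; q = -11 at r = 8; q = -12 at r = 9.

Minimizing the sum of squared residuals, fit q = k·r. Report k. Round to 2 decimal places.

Entries of AᵀA: Σr·r = 269.
For Aᵀq: Σr·q = -396.
Normal equations: [[269]]·[k]ᵀ = [-396]ᵀ.
k = (-396)/269 = -1.47212.

k = -1.47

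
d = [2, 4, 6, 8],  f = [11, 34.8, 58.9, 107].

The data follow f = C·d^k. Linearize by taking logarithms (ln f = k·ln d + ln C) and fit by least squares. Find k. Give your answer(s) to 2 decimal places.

Taking logs, ln f = k·ln d + ln C, so regress ln f on ln d.
Σln d = 5.9506, Σ(ln d)² = 9.9367, Σln f = 14.6962, Σln d·ln f = 23.6027.
Equations: 9.9367·k + 5.9506·ln C = 23.6027;  5.9506·k + 4·ln C = 14.6962.
Slope k = (n·Σln d·ln f − Σln d·Σln f)/(n·Σ(ln d)² − (Σln d)²) = (4·23.6027 − 5.9506·14.6962)/4.3368 = 1.60465; ln C = (Σln f − k·Σln d)/n = 1.28687.

k = 1.60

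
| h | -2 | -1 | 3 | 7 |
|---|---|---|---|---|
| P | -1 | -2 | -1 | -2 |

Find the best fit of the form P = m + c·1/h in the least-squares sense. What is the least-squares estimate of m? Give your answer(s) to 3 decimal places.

The normal equations are: 4·m + (-43/42)·c = -6;  (-43/42)·m + (2437/1764)·c = 79/42.
Determinant 4·(2437/1764) − (-43/42)² = 2633/588.
m = ((-6)·(2437/1764) − (-43/42)·(79/42))/(2633/588) = -11225/7899; c = (4·(79/42) − (-43/42)·(-6))/(2633/588) = 812/2633.

m = -1.421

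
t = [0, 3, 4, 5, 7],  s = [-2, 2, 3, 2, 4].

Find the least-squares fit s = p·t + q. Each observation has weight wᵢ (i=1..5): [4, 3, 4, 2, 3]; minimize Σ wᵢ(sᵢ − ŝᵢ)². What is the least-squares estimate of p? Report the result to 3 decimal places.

p = 0.859

From the data, Σwᵢ·t·t = 288, Σwᵢ·t = 56, Σwᵢ·1 = 16.
Right-hand side: Σwᵢ·t·s = 170, Σwᵢ·s = 26.
So MᵀWM·[p, q]ᵀ = MᵀWs: [[288, 56]; [56, 16]]·[p, q]ᵀ = [170, 26]ᵀ.
det = 288·16 − 56² = 1472.
p = (170·16 − 56·26)/1472 = 79/92; q = (288·26 − 56·170)/1472 = -127/92.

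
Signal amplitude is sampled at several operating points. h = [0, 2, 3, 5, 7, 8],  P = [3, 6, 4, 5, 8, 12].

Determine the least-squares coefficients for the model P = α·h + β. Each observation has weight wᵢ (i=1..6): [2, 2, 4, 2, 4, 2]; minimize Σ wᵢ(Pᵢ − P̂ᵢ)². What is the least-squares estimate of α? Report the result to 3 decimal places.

Sums needed: Σwᵢ·h·h = 418, Σwᵢ·h = 70, Σwᵢ·1 = 16.
Right-hand side: Σwᵢ·h·P = 538, Σwᵢ·P = 100.
XᵀWX·[α, β]ᵀ = XᵀWP becomes [[418, 70]; [70, 16]]·[α, β]ᵀ = [538, 100]ᵀ.
Eliminating β: 16·(row 1) − 70·(row 2) gives 1788·α = 16·538 − 70·100 = 1608, so α = 134/149.
Then β = (100 − 70·(134/149))/16 = 345/149.

α = 0.899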